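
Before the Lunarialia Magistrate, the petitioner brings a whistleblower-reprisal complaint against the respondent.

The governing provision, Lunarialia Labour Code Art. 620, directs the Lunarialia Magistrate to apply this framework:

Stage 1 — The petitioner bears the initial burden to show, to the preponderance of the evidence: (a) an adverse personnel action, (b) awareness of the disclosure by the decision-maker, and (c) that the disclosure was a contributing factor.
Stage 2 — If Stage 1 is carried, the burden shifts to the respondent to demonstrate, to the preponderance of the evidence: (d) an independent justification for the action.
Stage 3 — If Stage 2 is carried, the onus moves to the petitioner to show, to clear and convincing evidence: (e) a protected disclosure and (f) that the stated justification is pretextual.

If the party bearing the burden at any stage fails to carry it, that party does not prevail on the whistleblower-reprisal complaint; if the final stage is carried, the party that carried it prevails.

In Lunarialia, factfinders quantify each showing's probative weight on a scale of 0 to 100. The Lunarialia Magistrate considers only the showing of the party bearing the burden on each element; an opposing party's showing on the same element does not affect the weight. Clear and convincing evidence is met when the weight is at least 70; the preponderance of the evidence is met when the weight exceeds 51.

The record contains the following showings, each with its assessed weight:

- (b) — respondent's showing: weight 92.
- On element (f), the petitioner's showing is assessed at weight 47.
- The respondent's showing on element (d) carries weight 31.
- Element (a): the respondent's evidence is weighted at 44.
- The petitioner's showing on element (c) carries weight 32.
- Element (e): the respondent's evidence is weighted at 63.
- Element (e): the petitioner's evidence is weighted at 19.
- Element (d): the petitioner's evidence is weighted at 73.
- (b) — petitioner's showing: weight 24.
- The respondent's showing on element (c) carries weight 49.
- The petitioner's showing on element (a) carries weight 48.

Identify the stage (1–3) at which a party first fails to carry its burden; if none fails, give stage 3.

stage 1

Stage 1 (petitioner, the preponderance of the evidence, weight exceeds 51): (a) 48 (respondent's 44 disregarded) ≤ 51 — fails; (b) 24 (respondent's 92 disregarded) ≤ 51 — fails; (c) 32 (respondent's 49 disregarded) ≤ 51 — fails.
  The petitioner does not carry Stage 1.
The analysis ends at Stage 1; the respondent prevails.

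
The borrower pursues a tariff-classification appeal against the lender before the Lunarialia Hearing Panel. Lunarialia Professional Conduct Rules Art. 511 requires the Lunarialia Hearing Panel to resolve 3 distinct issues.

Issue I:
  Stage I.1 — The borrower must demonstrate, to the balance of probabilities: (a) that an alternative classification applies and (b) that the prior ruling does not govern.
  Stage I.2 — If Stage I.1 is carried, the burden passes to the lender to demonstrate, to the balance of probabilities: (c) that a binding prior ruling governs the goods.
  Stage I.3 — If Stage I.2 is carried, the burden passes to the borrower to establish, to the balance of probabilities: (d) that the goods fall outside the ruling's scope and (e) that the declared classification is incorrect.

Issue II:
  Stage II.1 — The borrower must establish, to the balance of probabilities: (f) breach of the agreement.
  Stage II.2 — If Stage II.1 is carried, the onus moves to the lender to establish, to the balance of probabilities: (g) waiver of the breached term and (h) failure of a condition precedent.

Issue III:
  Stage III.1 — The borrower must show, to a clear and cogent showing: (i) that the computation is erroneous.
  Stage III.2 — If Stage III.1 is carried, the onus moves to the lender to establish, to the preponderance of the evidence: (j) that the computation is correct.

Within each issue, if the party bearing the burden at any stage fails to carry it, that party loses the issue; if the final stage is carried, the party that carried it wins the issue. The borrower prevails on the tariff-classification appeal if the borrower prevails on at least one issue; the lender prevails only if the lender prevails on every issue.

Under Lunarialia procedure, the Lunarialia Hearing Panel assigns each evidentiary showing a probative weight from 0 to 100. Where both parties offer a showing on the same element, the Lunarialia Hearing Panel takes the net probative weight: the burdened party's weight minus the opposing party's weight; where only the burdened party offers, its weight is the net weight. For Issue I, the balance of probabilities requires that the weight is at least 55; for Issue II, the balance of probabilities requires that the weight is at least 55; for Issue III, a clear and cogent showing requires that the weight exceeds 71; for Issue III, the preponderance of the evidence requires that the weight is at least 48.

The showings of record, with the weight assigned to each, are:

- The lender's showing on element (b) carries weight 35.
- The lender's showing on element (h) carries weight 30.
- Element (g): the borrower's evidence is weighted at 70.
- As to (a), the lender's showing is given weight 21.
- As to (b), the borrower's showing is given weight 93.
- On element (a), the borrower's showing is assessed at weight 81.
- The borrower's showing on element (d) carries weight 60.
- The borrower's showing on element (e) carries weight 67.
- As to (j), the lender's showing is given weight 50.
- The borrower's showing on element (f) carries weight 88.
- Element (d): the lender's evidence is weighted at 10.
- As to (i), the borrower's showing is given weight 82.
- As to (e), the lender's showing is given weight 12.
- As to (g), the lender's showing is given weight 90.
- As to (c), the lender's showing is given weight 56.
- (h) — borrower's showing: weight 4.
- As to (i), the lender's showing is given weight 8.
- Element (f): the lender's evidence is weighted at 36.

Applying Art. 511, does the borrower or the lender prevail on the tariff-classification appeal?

— Issue I —
Stage I.1 (borrower, the balance of probabilities, weight is at least 55): (a) net 81−21=60 ≥ 55 — meets; (b) net 93−35=58 ≥ 55 — meets.
  Stage I.1 carried; the burden shifts to the lender.
Stage I.2 (lender, the balance of probabilities, weight is at least 55): (c) 56 ≥ 55 — meets.
  All elements met. The burden passes to the borrower.
Stage I.3 (borrower, the balance of probabilities, weight is at least 55): (d) net 60−10=50 < 55 — fails; (e) net 67−12=55 ≥ 55 — meets.
  Not every element is met, so the borrower fails to carry Stage I.3.
So the lender prevails on this issue.
— Issue II —
At Stage II.1 the borrower must meet the balance of probabilities (weight is at least 55): on (f) the weight is 88 less the opposing 36 gives net 52, < 55, so (f) does not meet the standard.
  Stage II.1 not carried; the borrower fails its burden.
The lender prevails on this issue.
— Issue III —
At Stage III.1 the borrower must meet a clear and cogent showing (weight exceeds 71): on (i) the weight is 82 less the opposing 8 gives net 74, which does exceed 71, so (i) meets the standard.
  The borrower carries Stage III.1; the lender now bears the burden.
At Stage III.2 the lender must meet the preponderance of the evidence (weight is at least 48): on (j) the weight is 50, which does reach 48, so (j) meets the standard.
  All elements met at the final stage.
All stages carried — the lender prevails on this issue.
Per-issue: Issue I → lender; Issue II → lender; Issue III → lender. The borrower must prevail on at least one issue; overall, the lender prevails.

lender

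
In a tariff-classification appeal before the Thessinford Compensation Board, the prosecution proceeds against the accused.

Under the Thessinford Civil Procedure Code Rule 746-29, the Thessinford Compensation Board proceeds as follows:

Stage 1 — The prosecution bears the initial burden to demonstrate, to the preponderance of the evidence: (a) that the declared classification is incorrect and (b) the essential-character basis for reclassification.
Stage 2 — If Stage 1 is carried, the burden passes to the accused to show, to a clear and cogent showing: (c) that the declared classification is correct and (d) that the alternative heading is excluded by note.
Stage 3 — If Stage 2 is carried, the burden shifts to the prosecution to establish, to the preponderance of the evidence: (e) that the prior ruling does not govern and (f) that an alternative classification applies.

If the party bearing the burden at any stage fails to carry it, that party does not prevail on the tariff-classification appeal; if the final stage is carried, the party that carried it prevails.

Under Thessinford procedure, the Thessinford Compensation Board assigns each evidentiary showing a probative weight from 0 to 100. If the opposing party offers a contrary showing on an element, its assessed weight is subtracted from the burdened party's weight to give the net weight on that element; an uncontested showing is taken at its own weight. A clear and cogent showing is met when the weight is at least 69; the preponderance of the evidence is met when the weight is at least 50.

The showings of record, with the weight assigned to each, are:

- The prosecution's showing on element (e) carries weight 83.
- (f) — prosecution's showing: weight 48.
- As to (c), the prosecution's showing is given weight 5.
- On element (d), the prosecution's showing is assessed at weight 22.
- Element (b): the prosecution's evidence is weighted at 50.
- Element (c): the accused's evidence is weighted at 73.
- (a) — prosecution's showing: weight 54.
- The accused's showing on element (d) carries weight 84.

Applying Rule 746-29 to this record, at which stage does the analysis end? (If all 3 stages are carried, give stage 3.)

Stage 1 — burden on prosecution; standard: the preponderance of the evidence (weight is at least 50).
    (a): 54 ≥ 50 [met]
    (b): 50 ≥ 50 [met]
  All elements met. The burden passes to the accused.
Stage 2 — burden on accused; standard: a clear and cogent showing (weight is at least 69).
    (c): 73 − 5 = 68 < 69 [not met]
    (d): 84 − 22 = 62 < 69 [not met]
  The accused does not carry Stage 2.
The analysis ends at Stage 2; the prosecution prevails.

stage 2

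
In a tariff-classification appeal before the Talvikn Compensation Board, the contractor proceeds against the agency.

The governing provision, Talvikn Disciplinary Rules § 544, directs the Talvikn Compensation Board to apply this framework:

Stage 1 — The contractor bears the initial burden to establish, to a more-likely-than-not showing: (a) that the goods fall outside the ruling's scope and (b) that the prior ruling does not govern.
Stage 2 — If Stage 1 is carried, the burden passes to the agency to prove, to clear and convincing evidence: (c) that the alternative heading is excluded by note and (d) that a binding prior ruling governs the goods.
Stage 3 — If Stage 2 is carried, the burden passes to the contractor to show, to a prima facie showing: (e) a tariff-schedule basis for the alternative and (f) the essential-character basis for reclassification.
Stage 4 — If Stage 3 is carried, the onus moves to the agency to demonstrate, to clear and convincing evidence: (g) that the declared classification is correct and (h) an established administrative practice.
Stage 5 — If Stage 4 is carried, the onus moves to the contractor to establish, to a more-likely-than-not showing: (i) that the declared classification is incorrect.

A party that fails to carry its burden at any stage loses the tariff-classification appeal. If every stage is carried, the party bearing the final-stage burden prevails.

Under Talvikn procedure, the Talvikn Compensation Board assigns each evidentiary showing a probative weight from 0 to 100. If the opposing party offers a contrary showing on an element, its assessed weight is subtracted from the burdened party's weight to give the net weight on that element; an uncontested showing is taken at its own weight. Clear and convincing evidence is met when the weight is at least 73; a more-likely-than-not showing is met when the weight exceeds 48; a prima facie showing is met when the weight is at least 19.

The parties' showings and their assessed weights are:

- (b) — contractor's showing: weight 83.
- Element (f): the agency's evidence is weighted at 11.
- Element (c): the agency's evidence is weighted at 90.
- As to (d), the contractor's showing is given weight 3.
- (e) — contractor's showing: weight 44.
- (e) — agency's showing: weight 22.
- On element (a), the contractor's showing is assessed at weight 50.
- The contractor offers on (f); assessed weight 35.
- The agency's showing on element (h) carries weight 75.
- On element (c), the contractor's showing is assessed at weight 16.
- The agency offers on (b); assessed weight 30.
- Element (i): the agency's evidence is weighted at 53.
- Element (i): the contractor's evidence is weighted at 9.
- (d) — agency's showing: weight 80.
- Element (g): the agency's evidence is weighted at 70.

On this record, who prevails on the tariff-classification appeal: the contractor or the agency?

contractor

At Stage 1 the contractor must meet a more-likely-than-not showing (weight exceeds 48): on (a) the weight is 50, > 48, so (a) meets the standard; on (b) the weight is 83 less the opposing 30 gives net 53, which does exceed 48, so (b) meets the standard.
  The contractor carries Stage 1; the agency now bears the burden.
At Stage 2 the agency must meet clear and convincing evidence (weight is at least 73): on (c) the weight is 90 less the opposing 16 gives net 74, ≥ 73, so (c) meets the standard; on (d) the weight is 80 less the opposing 3 gives net 77, which does reach 73, so (d) meets the standard.
  All elements met. The burden passes to the contractor.
At Stage 3 the contractor must meet a prima facie showing (weight is at least 19): on (e) the weight is 44 less the opposing 22 gives net 22, ≥ 19, so (e) meets the standard; on (f) the weight is 35 less the opposing 11 gives net 24, ≥ 19, so (f) meets the standard.
  All elements met. The burden passes to the agency.
At Stage 4 the agency must meet clear and convincing evidence (weight is at least 73): on (g) the weight is 70, < 73, so (g) does not meet the standard; on (h) the weight is 75, which does reach 73, so (h) meets the standard.
  Not every element is met, so the agency fails to carry Stage 4.
The analysis ends at Stage 4; the contractor prevails.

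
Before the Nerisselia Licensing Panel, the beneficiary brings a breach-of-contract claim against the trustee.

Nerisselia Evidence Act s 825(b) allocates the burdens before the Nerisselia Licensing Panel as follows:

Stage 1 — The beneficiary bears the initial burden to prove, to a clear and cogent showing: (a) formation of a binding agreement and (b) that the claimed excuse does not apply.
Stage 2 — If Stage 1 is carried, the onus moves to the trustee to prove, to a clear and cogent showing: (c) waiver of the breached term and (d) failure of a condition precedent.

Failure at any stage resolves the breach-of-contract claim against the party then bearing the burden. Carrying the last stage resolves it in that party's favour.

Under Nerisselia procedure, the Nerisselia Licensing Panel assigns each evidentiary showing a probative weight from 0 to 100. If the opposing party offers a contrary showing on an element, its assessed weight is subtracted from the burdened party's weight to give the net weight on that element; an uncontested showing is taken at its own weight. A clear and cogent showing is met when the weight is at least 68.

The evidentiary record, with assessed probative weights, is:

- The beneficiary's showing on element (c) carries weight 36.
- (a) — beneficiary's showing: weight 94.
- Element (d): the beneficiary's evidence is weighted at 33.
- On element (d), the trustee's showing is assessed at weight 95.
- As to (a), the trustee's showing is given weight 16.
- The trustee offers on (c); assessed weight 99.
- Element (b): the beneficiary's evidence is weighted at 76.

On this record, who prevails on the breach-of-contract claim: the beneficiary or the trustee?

beneficiary

Stage 1 — burden on beneficiary; standard: a clear and cogent showing (weight is at least 68).
    (a): 94 − 16 = 78 ≥ 68 [met]
    (b): 76 ≥ 68 [met]
  The beneficiary carries Stage 1; the trustee now bears the burden.
Stage 2 — burden on trustee; standard: a clear and cogent showing (weight is at least 68).
    (c): 99 − 36 = 63 < 68 [not met]
    (d): 95 − 33 = 62 < 68 [not met]
  Stage 2 not carried; the trustee fails its burden.
The analysis ends at Stage 2; the beneficiary prevails.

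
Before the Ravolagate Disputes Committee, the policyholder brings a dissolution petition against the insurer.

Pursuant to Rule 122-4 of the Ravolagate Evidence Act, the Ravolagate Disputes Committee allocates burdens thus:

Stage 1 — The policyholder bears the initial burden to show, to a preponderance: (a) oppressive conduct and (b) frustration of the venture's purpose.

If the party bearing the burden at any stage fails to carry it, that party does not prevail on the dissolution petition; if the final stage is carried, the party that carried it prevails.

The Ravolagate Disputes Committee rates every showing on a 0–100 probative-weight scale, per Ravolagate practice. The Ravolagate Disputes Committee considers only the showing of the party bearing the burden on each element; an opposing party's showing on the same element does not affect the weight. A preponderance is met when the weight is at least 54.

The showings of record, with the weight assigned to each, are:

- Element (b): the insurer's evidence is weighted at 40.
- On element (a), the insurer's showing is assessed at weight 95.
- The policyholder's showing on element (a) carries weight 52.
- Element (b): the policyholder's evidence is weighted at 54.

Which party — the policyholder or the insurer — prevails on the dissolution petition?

Stage 1 (policyholder, a preponderance, weight is at least 54): (a) 52 (insurer's 95 disregarded) < 54 — fails; (b) 54 (insurer's 40 disregarded) ≥ 54 — meets.
  The policyholder does not carry Stage 1.
So the insurer prevails.

insurer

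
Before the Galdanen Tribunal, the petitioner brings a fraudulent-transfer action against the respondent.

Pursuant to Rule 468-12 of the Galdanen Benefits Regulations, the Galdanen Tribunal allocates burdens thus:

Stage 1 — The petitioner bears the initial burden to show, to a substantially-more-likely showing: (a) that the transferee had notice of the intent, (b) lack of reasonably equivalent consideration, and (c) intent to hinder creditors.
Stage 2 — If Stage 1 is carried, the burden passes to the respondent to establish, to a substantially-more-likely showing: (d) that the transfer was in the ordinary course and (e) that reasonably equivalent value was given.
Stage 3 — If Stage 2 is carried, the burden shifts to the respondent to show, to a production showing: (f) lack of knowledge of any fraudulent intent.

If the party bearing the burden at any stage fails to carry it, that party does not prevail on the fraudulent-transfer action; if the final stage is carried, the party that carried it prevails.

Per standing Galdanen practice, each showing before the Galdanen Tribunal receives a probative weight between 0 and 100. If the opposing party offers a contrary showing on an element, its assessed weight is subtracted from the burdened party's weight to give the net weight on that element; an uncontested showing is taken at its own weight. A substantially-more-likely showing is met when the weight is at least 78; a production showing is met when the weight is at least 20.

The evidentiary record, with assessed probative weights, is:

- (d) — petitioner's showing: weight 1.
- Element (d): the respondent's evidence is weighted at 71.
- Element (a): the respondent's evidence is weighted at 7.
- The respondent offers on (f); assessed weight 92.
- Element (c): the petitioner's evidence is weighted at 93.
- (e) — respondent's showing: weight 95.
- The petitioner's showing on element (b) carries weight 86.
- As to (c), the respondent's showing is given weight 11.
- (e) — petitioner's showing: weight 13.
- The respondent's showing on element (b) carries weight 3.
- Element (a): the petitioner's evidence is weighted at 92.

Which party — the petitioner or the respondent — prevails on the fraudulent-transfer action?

petitioner

Stage 1 (petitioner, a substantially-more-likely showing, weight is at least 78): (a) net 92−7=85 ≥ 78 — meets; (b) net 86−3=83 ≥ 78 — meets; (c) net 93−11=82 ≥ 78 — meets.
  Stage 1 is satisfied; the onus moves to the respondent.
Stage 2 (respondent, a substantially-more-likely showing, weight is at least 78): (d) net 71−1=70 < 78 — fails; (e) net 95−13=82 ≥ 78 — meets.
  The respondent does not carry Stage 2.
So the petitioner prevails.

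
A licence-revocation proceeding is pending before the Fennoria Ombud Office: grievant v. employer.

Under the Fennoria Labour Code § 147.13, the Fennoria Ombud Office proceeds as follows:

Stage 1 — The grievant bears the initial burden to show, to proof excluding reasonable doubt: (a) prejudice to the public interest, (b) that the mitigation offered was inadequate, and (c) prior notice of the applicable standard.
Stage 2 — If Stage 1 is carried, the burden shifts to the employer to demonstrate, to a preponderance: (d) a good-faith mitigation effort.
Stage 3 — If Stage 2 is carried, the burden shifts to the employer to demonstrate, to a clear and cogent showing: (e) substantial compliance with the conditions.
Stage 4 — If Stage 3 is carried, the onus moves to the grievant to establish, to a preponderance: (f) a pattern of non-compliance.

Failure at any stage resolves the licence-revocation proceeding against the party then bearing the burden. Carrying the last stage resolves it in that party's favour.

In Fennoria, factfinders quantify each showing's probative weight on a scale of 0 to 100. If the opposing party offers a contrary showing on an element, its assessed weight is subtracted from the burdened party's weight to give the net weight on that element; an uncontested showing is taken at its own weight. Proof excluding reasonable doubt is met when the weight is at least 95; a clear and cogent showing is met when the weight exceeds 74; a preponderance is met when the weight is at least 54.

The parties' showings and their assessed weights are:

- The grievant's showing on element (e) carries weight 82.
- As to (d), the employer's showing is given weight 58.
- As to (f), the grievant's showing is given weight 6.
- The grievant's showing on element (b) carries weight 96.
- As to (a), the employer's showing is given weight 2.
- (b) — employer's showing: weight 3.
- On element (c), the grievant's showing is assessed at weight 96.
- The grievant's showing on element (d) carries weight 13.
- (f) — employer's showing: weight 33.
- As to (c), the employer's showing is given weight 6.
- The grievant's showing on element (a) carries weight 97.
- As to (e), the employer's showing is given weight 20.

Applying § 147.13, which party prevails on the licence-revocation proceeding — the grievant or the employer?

Stage 1 (grievant, proof excluding reasonable doubt, weight is at least 95): (a) net 97−2=95 ≥ 95 — meets; (b) net 96−3=93 < 95 — fails; (c) net 96−6=90 < 95 — fails.
  Not every element is met, so the grievant fails to carry Stage 1.
So the employer prevails.

employer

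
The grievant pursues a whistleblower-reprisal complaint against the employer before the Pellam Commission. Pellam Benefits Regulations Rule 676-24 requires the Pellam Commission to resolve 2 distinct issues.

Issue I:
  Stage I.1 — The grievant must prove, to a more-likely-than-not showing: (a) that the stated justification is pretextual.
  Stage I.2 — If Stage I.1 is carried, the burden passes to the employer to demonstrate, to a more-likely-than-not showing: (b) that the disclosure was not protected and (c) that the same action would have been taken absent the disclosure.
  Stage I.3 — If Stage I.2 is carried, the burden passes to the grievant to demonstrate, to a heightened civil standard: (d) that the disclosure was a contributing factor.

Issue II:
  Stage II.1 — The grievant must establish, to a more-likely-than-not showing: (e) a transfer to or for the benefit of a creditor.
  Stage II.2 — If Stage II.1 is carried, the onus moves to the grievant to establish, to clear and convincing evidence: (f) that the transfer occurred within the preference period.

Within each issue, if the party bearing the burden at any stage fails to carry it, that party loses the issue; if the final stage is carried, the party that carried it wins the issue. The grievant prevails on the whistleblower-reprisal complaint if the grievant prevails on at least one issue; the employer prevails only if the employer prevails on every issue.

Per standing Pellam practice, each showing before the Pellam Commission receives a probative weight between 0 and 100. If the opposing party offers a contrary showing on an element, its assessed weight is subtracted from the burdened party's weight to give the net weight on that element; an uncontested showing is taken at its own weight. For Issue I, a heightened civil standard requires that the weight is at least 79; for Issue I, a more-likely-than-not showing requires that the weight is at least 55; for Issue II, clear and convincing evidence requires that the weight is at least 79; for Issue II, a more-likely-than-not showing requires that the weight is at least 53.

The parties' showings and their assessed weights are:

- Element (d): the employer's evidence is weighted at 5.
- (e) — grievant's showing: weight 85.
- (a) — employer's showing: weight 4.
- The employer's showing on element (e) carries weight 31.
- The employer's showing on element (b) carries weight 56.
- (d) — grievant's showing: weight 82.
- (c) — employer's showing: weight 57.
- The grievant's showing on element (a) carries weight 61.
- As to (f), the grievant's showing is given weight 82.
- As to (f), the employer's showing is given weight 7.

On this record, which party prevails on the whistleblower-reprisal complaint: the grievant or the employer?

— Issue I —
At Stage I.1 the grievant must meet a more-likely-than-not showing (weight is at least 55): on (a) the weight is 61 less the opposing 4 gives net 57, ≥ 55, so (a) meets the standard.
  The grievant carries Stage I.1; the employer now bears the burden.
At Stage I.2 the employer must meet a more-likely-than-not showing (weight is at least 55): on (b) the weight is 56, which does reach 55, so (b) meets the standard; on (c) the weight is 57, which does reach 55, so (c) meets the standard.
  Stage I.2 is satisfied; the onus moves to the grievant.
At Stage I.3 the grievant must meet a heightened civil standard (weight is at least 79): on (d) the weight is 82 less the opposing 5 gives net 77, which does not reach 79, so (d) does not meet the standard.
  Not every element is met, so the grievant fails to carry Stage I.3.
So the employer prevails on this issue.
— Issue II —
Stage II.1 — burden on grievant; standard: a more-likely-than-not showing (weight is at least 53).
    (e): 85 − 31 = 54 ≥ 53 [met]
  Stage II.1 is satisfied; the grievant continues to bear the burden.
Stage II.2 — burden on grievant; standard: clear and convincing evidence (weight is at least 79).
    (f): 82 − 7 = 75 < 79 [not met]
  Stage II.2 not carried; the grievant fails its burden.
So the employer prevails on this issue.
Per-issue: Issue I → employer; Issue II → employer. The grievant must prevail on at least one issue; overall, the employer prevails.

employer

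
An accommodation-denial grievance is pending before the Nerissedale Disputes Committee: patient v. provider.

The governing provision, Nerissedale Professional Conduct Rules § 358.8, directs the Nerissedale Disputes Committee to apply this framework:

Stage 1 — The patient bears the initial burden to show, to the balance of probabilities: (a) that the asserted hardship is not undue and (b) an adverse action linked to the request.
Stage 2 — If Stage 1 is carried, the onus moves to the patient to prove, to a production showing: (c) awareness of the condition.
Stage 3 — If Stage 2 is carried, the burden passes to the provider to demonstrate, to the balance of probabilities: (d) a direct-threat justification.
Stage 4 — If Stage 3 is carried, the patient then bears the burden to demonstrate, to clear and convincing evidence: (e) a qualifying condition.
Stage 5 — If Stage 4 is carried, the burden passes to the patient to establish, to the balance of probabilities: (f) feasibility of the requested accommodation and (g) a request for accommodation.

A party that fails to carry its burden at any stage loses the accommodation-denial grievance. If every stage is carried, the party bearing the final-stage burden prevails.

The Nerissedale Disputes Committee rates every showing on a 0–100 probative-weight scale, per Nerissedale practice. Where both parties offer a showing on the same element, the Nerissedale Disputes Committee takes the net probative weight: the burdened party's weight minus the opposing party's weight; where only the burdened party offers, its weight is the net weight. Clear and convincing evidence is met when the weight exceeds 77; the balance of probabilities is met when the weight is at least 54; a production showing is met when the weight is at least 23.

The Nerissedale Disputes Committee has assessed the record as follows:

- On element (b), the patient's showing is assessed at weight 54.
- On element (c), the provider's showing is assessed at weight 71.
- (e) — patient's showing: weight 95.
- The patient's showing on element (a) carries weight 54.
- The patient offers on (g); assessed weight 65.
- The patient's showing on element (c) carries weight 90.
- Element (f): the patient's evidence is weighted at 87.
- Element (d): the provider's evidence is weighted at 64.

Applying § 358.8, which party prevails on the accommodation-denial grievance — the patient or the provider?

provider

Stage 1 (patient, the balance of probabilities, weight is at least 54): (a) 54 ≥ 54 — meets; (b) 54 ≥ 54 — meets.
  Stage 1 is satisfied; the patient continues to bear the burden.
Stage 2 (patient, a production showing, weight is at least 23): (c) net 90−71=19 < 23 — fails.
  The patient does not carry Stage 2.
So the provider prevails.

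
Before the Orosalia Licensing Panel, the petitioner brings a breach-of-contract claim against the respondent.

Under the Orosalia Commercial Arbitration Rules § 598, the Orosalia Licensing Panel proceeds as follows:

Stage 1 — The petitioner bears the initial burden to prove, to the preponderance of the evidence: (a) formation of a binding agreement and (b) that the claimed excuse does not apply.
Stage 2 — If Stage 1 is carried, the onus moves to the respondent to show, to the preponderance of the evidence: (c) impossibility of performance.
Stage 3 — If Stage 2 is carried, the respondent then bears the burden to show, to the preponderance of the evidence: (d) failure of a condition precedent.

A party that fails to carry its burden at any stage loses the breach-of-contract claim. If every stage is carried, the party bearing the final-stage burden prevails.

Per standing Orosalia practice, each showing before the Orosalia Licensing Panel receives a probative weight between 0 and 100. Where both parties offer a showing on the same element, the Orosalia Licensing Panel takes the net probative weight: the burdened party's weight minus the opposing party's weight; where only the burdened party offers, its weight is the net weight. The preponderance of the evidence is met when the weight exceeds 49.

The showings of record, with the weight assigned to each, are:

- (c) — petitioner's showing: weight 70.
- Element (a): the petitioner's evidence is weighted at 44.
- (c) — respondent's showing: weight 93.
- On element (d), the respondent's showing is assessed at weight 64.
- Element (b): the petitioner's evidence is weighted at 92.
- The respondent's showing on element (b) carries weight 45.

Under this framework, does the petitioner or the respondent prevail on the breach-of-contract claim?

respondent

At Stage 1 the petitioner must meet the preponderance of the evidence (weight exceeds 49): on (a) the weight is 44, ≤ 49, so (a) does not meet the standard; on (b) the weight is 92 less the opposing 45 gives net 47, which does not exceed 49, so (b) does not meet the standard.
  The petitioner does not carry Stage 1.
The respondent prevails.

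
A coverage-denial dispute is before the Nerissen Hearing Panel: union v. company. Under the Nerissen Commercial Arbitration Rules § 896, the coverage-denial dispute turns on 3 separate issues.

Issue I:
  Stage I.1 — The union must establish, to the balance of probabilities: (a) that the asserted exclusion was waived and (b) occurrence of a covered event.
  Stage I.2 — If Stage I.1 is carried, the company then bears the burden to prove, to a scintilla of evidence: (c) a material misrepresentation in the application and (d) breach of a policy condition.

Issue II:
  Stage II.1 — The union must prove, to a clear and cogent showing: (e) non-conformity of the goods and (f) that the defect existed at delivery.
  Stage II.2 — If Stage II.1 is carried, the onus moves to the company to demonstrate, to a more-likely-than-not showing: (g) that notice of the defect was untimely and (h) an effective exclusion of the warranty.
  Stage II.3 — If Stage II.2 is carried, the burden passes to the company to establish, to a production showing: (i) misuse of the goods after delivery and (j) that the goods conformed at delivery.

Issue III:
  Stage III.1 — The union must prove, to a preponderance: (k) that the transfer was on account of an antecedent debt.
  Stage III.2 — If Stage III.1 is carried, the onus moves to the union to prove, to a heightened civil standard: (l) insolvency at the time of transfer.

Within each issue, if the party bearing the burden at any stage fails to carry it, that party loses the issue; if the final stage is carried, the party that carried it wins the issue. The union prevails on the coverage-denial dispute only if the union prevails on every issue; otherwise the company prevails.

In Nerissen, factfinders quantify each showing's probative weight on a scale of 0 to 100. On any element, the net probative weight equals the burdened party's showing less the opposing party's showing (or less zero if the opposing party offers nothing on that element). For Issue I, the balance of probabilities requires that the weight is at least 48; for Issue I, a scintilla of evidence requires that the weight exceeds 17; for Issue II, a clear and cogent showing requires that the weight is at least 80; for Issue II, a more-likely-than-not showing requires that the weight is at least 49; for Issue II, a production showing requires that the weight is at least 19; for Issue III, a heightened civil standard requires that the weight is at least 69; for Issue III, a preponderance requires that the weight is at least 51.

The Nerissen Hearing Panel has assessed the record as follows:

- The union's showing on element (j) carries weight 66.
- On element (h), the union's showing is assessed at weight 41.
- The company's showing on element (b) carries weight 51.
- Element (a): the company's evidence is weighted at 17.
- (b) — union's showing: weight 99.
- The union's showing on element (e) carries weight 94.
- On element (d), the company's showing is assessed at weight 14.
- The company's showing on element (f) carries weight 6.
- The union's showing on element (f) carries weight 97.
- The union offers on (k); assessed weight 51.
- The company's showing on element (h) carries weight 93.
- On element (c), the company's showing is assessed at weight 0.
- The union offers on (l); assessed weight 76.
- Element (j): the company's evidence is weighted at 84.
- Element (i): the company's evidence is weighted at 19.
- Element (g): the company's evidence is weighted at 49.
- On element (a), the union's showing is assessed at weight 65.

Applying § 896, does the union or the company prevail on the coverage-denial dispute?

— Issue I —
Stage I.1 — burden on union; standard: the balance of probabilities (weight is at least 48).
    (a): 65 − 17 = 48 ≥ 48 [met]
    (b): 99 − 51 = 48 ≥ 48 [met]
  All elements met. The burden passes to the company.
Stage I.2 — burden on company; standard: a scintilla of evidence (weight exceeds 17).
    (c): 0 ≤ 17 [not met]
    (d): 14 ≤ 17 [not met]
  Not every element is met, so the company fails to carry Stage I.2.
So the union prevails on this issue.
— Issue II —
At Stage II.1 the union must meet a clear and cogent showing (weight is at least 80): on (e) the weight is 94, which does reach 80, so (e) meets the standard; on (f) the weight is 97 less the opposing 6 gives net 91, ≥ 80, so (f) meets the standard.
  Stage II.1 is satisfied; the onus moves to the company.
At Stage II.2 the company must meet a more-likely-than-not showing (weight is at least 49): on (g) the weight is 49, ≥ 49, so (g) meets the standard; on (h) the weight is 93 less the opposing 41 gives net 52, ≥ 49, so (h) meets the standard.
  Stage II.2 is satisfied; the company continues to bear the burden.
At Stage II.3 the company must meet a production showing (weight is at least 19): on (i) the weight is 19, which does reach 19, so (i) meets the standard; on (j) the weight is 84 less the opposing 66 gives net 18, < 19, so (j) does not meet the standard.
  Stage II.3 not carried; the company fails its burden.
The union prevails on this issue.
— Issue III —
At Stage III.1 the union must meet a preponderance (weight is at least 51): on (k) the weight is 51, which does reach 51, so (k) meets the standard.
  All elements met. The union retains the burden for Stage III.2.
At Stage III.2 the union must meet a heightened civil standard (weight is at least 69): on (l) the weight is 76, ≥ 69, so (l) meets the standard.
  All elements met at the final stage.
With every stage satisfied, the union prevails on this issue.
Per-issue: Issue I → union; Issue II → union; Issue III → union. The union must prevail on every issue; overall, the union prevails.

union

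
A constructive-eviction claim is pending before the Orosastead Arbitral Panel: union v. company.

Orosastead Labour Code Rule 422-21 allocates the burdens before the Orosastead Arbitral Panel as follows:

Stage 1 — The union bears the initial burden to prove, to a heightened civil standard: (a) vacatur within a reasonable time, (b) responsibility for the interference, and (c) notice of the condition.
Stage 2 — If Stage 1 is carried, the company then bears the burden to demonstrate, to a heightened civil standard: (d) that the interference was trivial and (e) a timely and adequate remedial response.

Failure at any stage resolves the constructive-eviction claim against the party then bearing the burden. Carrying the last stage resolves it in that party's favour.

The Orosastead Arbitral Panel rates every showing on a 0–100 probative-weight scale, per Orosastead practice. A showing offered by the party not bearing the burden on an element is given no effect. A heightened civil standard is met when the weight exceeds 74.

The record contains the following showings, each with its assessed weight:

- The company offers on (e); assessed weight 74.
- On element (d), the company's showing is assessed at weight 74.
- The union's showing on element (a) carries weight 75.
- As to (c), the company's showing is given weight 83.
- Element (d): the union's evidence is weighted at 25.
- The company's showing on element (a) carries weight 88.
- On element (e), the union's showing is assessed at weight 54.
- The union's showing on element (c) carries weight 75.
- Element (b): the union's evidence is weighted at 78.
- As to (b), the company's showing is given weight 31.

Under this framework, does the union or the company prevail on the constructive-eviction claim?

Stage 1 (union, a heightened civil standard, weight exceeds 74): (a) 75 (company's 88 disregarded) > 74 — meets; (b) 78 (company's 31 disregarded) > 74 — meets; (c) 75 (company's 83 disregarded) > 74 — meets.
  Stage 1 carried; the burden shifts to the company.
Stage 2 (company, a heightened civil standard, weight exceeds 74): (d) 74 (union's 25 disregarded) ≤ 74 — fails; (e) 74 (union's 54 disregarded) ≤ 74 — fails.
  Not every element is met, so the company fails to carry Stage 2.
So the union prevails.

union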